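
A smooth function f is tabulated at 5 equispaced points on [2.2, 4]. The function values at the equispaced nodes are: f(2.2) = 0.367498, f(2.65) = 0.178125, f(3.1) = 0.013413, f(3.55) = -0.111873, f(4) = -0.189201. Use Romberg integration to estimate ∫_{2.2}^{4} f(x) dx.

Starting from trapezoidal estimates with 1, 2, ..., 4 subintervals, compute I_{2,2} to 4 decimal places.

0.0706

I_{0,0} (trapezoid, 1 panel, h=1.8000): 0.160467
I_{1,0} (trapezoid, 2 panels, h=0.9000): 0.092305
I_{2,0} (trapezoid, 4 panels, h=0.4500): 0.075966
I_{1,1} = 0.092305 + (0.092305 − 0.160467)/3 = 0.069584
I_{2,1} = 0.075966 + (0.075966 − 0.092305)/3 = 0.070520
I_{2,2} = 0.070520 + (0.070520 − 0.069584)/15 = 0.070582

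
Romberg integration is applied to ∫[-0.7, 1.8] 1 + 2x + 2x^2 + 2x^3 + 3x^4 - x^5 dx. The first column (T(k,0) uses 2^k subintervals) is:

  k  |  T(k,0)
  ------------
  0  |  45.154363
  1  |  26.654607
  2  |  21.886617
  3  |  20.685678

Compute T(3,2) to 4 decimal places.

20.2846

T(2,1) = 21.886617 + (21.886617 − 26.654607)/3 = 20.297287
T(3,1) = (4·20.685678 − 21.886617) / 3 = 20.285365
T(3,2) = 20.285365 + (20.285365 − 20.297287)/15 = 20.284570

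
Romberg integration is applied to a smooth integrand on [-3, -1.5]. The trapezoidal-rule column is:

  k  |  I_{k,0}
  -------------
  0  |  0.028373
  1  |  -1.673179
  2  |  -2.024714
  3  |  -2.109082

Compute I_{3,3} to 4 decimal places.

-2.1369

Richardson extrapolation on the trapezoidal column (denominator 4−1=3):
I_{1,1} = -1.673179 + (-1.673179 − 0.028373)/3 = -2.240363
I_{2,1} = -2.024714 + (-2.024714 − (-1.673179))/3 = -2.141892
I_{3,1} = (4·(-2.109082) − (-2.024714)) / 3 = -2.137205
I_{2,2} = (16·(-2.141892) − (-2.240363)) / 15 = -2.135327
I_{3,2} = -2.137205 + (-2.137205 − (-2.141892))/15 = -2.136893
I_{3,3} = (64·(-2.136893) − (-2.135327)) / 63 = -2.136918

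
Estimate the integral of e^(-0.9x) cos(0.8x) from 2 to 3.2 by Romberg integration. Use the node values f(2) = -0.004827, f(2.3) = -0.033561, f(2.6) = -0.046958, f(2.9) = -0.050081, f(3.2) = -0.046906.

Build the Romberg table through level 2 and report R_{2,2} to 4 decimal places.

R_{0,0} (trapezoid, 1 panel, h=1.2000): -0.031040
R_{1,0} (trapezoid, 2 panels, h=0.6000): -0.043695
R_{2,0} (trapezoid, 4 panels, h=0.3000): -0.046940
R_{1,1} = -0.043695 + (-0.043695 − (-0.031040))/3 = -0.047913
R_{2,1} = -0.046940 + (-0.046940 − (-0.043695))/3 = -0.048022
R_{2,2} = -0.048022 + (-0.048022 − (-0.047913))/15 = -0.048029

-0.0480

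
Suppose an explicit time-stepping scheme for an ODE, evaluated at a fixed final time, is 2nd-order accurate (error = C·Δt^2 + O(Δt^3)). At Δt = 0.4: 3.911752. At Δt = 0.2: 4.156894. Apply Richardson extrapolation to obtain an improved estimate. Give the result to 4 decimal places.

The leading error scales as Δt^2; refining by a factor of 2 reduces it by 2^2 = 4.
Extrapolated value = (4·A(Δt/2) − A(Δt)) / (4 − 1)
= (4·4.156894 − 3.911752) / 3
= 12.715824 / 3 = 4.238608

4.2386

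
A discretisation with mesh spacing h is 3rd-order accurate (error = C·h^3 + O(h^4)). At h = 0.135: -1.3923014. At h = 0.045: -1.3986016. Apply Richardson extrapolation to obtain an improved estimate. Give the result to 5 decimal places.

The leading error scales as h^3; refining by a factor of 3 reduces it by 3^3 = 27.
Extrapolated value = (27·A(h/3) − A(h)) / (27 − 1)
= (27·(-1.3986016) − (-1.3923014)) / 26
= -36.3699418 / 26 = -1.3988439

-1.39884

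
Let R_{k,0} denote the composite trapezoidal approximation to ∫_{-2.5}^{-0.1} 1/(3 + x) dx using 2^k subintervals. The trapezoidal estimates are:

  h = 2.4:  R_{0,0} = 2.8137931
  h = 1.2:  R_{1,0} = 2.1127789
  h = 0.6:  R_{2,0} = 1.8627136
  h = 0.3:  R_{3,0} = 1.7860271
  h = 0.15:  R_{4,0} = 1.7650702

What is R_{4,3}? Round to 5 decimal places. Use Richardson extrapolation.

Richardson extrapolation on the trapezoidal column (denominator 4−1=3):
R_{2,1} = 1.8627136 + (1.8627136 − 2.1127789)/3 = 1.7793585
R_{3,1} = 1.7860271 + (1.7860271 − 1.8627136)/3 = 1.7604649
R_{4,1} = (4·1.7650702 − 1.7860271) / 3 = 1.7580846
R_{3,2} = (16·1.7604649 − 1.7793585) / 15 = 1.7592053
R_{4,2} = 1.7580846 + (1.7580846 − 1.7604649)/15 = 1.7579259
R_{4,3} = 1.7579259 + (1.7579259 − 1.7592053)/63 = 1.7579056

1.75791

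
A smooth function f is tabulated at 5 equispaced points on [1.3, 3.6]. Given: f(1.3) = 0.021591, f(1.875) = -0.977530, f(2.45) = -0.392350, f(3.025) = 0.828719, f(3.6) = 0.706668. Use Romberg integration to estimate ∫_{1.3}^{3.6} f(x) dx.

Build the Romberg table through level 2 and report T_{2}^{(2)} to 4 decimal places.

-0.1117

T_{0}^{(0)} (trapezoid, 1 panel, h=2.3000): 0.837498
T_{1}^{(0)} (trapezoid, 2 panels, h=1.1500): -0.032454
T_{2}^{(0)} (trapezoid, 4 panels, h=0.5750): -0.101793
T_{1}^{(1)} = -0.032454 + (-0.032454 − 0.837498)/3 = -0.322438
T_{2}^{(1)} = -0.101793 + (-0.101793 − (-0.032454))/3 = -0.124906
T_{2}^{(2)} = -0.124906 + (-0.124906 − (-0.322438))/15 = -0.111737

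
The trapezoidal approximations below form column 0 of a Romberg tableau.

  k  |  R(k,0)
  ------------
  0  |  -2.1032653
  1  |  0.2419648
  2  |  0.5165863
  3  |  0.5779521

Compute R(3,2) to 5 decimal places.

R(2,1) = 0.5165863 + (0.5165863 − 0.2419648)/3 = 0.6081268
R(3,1) = (4·0.5779521 − 0.5165863) / 3 = 0.5984074
R(3,2) = (16·0.5984074 − 0.6081268) / 15 = 0.5977594

0.59776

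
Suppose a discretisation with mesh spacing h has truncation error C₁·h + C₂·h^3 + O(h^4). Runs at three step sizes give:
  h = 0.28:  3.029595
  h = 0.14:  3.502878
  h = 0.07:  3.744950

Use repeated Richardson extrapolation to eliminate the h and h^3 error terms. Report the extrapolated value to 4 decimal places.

First eliminate the h term (factor 2^1 = 2):
  B₁ = (2·3.502878 − 3.029595)/1 = 3.976161
  B₂ = (2·3.744950 − 3.502878)/1 = 3.987022
Then eliminate the h^3 term (factor 2^3 = 8):
  (8·3.987022 − 3.976161)/7 = 3.988574

3.9886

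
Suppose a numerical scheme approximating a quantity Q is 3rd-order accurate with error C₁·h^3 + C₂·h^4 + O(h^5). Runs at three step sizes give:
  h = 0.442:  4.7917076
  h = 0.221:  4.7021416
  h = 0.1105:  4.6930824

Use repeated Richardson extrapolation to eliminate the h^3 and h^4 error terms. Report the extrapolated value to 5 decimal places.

4.69195

First eliminate the h^3 term (factor 2^3 = 8):
  B₁ = (8·4.7021416 − 4.7917076)/7 = 4.6893465
  B₂ = (8·4.6930824 − 4.7021416)/7 = 4.6917882
Then eliminate the h^4 term (factor 2^4 = 16):
  (16·4.6917882 − 4.6893465)/15 = 4.6919510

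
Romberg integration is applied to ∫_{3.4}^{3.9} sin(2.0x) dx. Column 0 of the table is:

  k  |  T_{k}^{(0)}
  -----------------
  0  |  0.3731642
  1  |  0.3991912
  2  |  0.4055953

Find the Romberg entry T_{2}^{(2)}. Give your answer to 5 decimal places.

0.40772

Richardson extrapolation on the trapezoidal column (denominator 4−1=3):
T_{1}^{(1)} = 0.3991912 + (0.3991912 − 0.3731642)/3 = 0.4078669
T_{2}^{(1)} = (4·0.4055953 − 0.3991912) / 3 = 0.4077300
T_{2}^{(2)} = 0.4077300 + (0.4077300 − 0.4078669)/15 = 0.4077209
(Column j=1 coincides with Simpson's rule on the same nodes.)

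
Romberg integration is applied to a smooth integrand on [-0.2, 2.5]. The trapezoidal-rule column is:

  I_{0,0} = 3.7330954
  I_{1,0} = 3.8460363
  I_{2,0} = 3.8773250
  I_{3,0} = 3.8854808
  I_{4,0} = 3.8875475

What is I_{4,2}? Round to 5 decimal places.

3.88824

I_{3,1} = (4·3.8854808 − 3.8773250) / 3 = 3.8881994
I_{4,1} = 3.8875475 + (3.8875475 − 3.8854808)/3 = 3.8882364
I_{4,2} = 3.8882364 + (3.8882364 − 3.8881994)/15 = 3.8882389
(Column j=1 coincides with Simpson's rule on the same nodes.)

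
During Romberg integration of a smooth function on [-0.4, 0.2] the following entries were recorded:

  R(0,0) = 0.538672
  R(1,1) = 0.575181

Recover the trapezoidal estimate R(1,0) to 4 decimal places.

From R(1,1) = (4·R(1,0) − R(0,0))/3, solve for R(1,0):
4·R(1,0) = 3·0.575181 + 0.538672 = 2.264215
R(1,0) = 0.566054

0.5661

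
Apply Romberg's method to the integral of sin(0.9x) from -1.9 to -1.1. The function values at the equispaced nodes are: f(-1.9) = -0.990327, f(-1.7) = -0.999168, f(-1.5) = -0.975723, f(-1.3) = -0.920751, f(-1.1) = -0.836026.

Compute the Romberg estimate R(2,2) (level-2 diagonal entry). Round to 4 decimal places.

-0.7638

R(0,0) (trapezoid, 1 panel, h=0.8000): -0.730541
R(1,0) (trapezoid, 2 panels, h=0.4000): -0.755560
R(2,0) (trapezoid, 4 panels, h=0.2000): -0.761764
R(1,1) = -0.755560 + (-0.755560 − (-0.730541))/3 = -0.763900
R(2,1) = -0.761764 + (-0.761764 − (-0.755560))/3 = -0.763832
R(2,2) = -0.763832 + (-0.763832 − (-0.763900))/15 = -0.763827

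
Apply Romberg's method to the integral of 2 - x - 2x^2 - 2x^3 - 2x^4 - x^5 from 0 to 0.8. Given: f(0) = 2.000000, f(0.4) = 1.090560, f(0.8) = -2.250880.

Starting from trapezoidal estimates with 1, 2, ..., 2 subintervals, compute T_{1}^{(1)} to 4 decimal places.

T_{0}^{(0)} (trapezoid, 1 panel, h=0.8000): -0.100352
T_{1}^{(0)} (trapezoid, 2 panels, h=0.4000): 0.386048
T_{1}^{(1)} = 0.386048 + (0.386048 − (-0.100352))/3 = 0.548181

0.5482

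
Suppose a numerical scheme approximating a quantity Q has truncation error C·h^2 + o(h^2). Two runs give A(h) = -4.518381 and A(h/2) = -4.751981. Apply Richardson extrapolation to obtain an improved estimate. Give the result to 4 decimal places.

-4.8298

Extrapolated value = (4·A(h/2) − A(h)) / (4 − 1)
= (4·(-4.751981) − (-4.518381)) / 3
= -14.489543 / 3 = -4.829848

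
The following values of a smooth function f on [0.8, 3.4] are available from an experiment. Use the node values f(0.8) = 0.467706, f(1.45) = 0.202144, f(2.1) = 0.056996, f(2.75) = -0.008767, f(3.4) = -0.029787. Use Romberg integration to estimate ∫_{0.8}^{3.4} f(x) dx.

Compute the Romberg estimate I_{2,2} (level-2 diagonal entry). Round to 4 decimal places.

0.2871

I_{0,0} (trapezoid, 1 panel, h=2.6000): 0.569295
I_{1,0} (trapezoid, 2 panels, h=1.3000): 0.358742
I_{2,0} (trapezoid, 4 panels, h=0.6500): 0.305066
I_{1,1} = 0.358742 + (0.358742 − 0.569295)/3 = 0.288558
I_{2,1} = 0.305066 + (0.305066 − 0.358742)/3 = 0.287174
I_{2,2} = 0.287174 + (0.287174 − 0.288558)/15 = 0.287082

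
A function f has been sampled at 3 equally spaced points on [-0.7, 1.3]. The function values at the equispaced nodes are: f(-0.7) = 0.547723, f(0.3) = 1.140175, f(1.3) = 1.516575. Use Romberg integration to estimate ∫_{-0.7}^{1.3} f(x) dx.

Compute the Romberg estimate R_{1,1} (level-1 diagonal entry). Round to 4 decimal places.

R_{0,0} (trapezoid, 1 panel, h=2.0000): 2.064298
R_{1,0} (trapezoid, 2 panels, h=1.0000): 2.172324
R_{1,1} = 2.172324 + (2.172324 − 2.064298)/3 = 2.208333

2.2083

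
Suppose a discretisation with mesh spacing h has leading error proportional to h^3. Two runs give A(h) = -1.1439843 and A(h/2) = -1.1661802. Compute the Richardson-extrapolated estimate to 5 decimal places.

The leading error scales as h^3; refining by a factor of 2 reduces it by 2^3 = 8.
Extrapolated value = (8·A(h/2) − A(h)) / (8 − 1)
= (8·(-1.1661802) − (-1.1439843)) / 7
= -8.1854573 / 7 = -1.1693510

-1.16935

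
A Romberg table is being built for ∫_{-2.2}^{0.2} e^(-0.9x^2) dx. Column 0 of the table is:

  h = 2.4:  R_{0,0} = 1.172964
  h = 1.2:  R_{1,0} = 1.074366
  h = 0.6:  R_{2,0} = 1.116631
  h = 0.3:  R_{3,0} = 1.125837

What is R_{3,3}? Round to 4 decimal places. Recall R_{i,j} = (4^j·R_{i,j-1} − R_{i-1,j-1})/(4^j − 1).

1.1287

Richardson extrapolation on the trapezoidal column (denominator 4−1=3):
R_{1,1} = 1.074366 + (1.074366 − 1.172964)/3 = 1.041500
R_{2,1} = 1.116631 + (1.116631 − 1.074366)/3 = 1.130719
R_{3,1} = (4·1.125837 − 1.116631) / 3 = 1.128906
R_{2,2} = 1.130719 + (1.130719 − 1.041500)/15 = 1.136667
R_{3,2} = 1.128906 + (1.128906 − 1.130719)/15 = 1.128785
R_{3,3} = 1.128785 + (1.128785 − 1.136667)/63 = 1.128660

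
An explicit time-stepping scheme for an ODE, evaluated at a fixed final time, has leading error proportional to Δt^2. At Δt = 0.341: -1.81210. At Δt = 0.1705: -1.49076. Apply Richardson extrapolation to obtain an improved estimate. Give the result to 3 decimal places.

Extrapolated value = (4·A(Δt/2) − A(Δt)) / (4 − 1)
= (4·(-1.49076) − (-1.81210)) / 3
= -4.15094 / 3 = -1.38365

-1.384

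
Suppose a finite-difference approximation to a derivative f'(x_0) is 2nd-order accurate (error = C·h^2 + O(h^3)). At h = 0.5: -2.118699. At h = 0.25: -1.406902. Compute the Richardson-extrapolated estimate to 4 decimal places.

-1.1696

Extrapolated value = (4·A(h/2) − A(h)) / (4 − 1)
= (4·(-1.406902) − (-2.118699)) / 3
= -3.508909 / 3 = -1.169636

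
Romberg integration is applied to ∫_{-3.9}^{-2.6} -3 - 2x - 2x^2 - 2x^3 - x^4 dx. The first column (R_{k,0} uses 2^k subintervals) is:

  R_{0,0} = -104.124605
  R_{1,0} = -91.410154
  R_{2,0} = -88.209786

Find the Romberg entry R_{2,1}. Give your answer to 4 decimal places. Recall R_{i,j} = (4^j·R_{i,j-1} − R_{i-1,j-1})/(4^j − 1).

Richardson extrapolation on the trapezoidal column (denominator 4−1=3):
R_{2,1} = (4·(-88.209786) − (-91.410154)) / 3 = -87.142997

-87.1430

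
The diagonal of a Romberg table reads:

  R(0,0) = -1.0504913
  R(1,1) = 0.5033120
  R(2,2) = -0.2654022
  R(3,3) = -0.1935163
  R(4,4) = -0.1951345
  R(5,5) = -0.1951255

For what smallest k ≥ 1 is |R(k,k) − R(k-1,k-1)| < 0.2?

k = 3

|R(1,1) − R(0,0)| = 1.5538033 ≥ 0.2
|R(2,2) − R(1,1)| = 0.7687142 ≥ 0.2
|R(3,3) − R(2,2)| = 0.0718859 < 0.2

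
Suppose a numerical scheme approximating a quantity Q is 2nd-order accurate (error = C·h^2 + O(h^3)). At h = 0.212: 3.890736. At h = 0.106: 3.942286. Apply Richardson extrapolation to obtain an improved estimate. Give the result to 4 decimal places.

The leading error scales as h^2; refining by a factor of 2 reduces it by 2^2 = 4.
Extrapolated value = (4·A(h/2) − A(h)) / (4 − 1)
= (4·3.942286 − 3.890736) / 3
= 11.878408 / 3 = 3.959469

3.9595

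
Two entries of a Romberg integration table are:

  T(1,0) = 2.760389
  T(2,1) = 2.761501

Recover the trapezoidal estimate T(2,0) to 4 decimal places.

From T(2,1) = (4·T(2,0) − T(1,0))/3, solve for T(2,0):
4·T(2,0) = 3·2.761501 + 2.760389 = 11.044892
T(2,0) = 2.761223

2.7612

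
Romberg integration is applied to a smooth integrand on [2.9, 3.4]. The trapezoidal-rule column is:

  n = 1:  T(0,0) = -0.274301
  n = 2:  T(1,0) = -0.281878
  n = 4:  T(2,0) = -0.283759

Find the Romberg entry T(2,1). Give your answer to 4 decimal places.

-0.2844

Richardson extrapolation on the trapezoidal column (denominator 4−1=3):
T(2,1) = -0.283759 + (-0.283759 − (-0.281878))/3 = -0.284386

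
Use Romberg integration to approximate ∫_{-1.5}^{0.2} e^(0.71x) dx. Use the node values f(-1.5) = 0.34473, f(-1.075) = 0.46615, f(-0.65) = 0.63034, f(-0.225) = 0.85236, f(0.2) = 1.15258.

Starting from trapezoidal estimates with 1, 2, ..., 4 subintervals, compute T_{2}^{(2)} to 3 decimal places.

1.138

T_{0}^{(0)} (trapezoid, 1 panel, h=1.7000): 1.27271
T_{1}^{(0)} (trapezoid, 2 panels, h=0.8500): 1.17215
T_{2}^{(0)} (trapezoid, 4 panels, h=0.4250): 1.14644
T_{1}^{(1)} = 1.17215 + (1.17215 − 1.27271)/3 = 1.13863
T_{2}^{(1)} = 1.14644 + (1.14644 − 1.17215)/3 = 1.13787
T_{2}^{(2)} = 1.13787 + (1.13787 − 1.13863)/15 = 1.13782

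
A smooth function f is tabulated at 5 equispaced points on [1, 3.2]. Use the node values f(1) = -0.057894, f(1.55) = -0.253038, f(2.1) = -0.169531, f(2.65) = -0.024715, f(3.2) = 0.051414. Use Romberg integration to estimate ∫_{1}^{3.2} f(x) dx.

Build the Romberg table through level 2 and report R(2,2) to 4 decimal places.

R(0,0) (trapezoid, 1 panel, h=2.2000): -0.007128
R(1,0) (trapezoid, 2 panels, h=1.1000): -0.190048
R(2,0) (trapezoid, 4 panels, h=0.5500): -0.247788
R(1,1) = -0.190048 + (-0.190048 − (-0.007128))/3 = -0.251021
R(2,1) = -0.247788 + (-0.247788 − (-0.190048))/3 = -0.267035
R(2,2) = -0.267035 + (-0.267035 − (-0.251021))/15 = -0.268103

-0.2681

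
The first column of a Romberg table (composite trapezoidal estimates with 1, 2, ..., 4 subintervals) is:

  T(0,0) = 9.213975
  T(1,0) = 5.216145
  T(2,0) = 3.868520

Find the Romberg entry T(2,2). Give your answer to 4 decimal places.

Richardson extrapolation on the trapezoidal column (denominator 4−1=3):
T(1,1) = 5.216145 + (5.216145 − 9.213975)/3 = 3.883535
T(2,1) = (4·3.868520 − 5.216145) / 3 = 3.419312
T(2,2) = 3.419312 + (3.419312 − 3.883535)/15 = 3.388364

3.3884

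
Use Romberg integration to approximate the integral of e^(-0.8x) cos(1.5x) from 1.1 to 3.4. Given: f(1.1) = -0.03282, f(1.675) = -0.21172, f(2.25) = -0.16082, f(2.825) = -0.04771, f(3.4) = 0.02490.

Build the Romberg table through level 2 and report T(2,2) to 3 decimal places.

T(0,0) (trapezoid, 1 panel, h=2.3000): -0.00911
T(1,0) (trapezoid, 2 panels, h=1.1500): -0.18950
T(2,0) (trapezoid, 4 panels, h=0.5750): -0.24392
T(1,1) = -0.18950 + (-0.18950 − (-0.00911))/3 = -0.24963
T(2,1) = -0.24392 + (-0.24392 − (-0.18950))/3 = -0.26206
T(2,2) = -0.26206 + (-0.26206 − (-0.24963))/15 = -0.26289

-0.263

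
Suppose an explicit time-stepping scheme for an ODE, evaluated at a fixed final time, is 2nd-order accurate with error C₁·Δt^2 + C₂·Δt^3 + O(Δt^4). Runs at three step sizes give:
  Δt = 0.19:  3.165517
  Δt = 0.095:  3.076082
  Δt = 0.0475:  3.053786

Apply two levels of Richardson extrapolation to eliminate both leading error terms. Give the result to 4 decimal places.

3.0464

First eliminate the Δt^2 term (factor 2^2 = 4):
  B₁ = (4·3.076082 − 3.165517)/3 = 3.046270
  B₂ = (4·3.053786 − 3.076082)/3 = 3.046354
Then eliminate the Δt^3 term (factor 2^3 = 8):
  (8·3.046354 − 3.046270)/7 = 3.046366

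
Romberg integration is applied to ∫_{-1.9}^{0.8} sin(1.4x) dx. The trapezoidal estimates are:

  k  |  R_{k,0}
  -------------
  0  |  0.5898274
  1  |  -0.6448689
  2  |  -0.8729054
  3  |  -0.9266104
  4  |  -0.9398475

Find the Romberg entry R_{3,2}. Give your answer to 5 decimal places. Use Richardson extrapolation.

-0.94422

Richardson extrapolation on the trapezoidal column (denominator 4−1=3):
R_{2,1} = -0.8729054 + (-0.8729054 − (-0.6448689))/3 = -0.9489176
R_{3,1} = -0.9266104 + (-0.9266104 − (-0.8729054))/3 = -0.9445121
R_{3,2} = (16·(-0.9445121) − (-0.9489176)) / 15 = -0.9442184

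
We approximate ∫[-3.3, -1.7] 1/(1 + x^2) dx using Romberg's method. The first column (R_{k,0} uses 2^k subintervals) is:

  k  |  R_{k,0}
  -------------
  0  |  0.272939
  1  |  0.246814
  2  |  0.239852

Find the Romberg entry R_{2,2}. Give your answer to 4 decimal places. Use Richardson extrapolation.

Richardson extrapolation on the trapezoidal column (denominator 4−1=3):
R_{1,1} = (4·0.246814 − 0.272939) / 3 = 0.238106
R_{2,1} = (4·0.239852 − 0.246814) / 3 = 0.237531
R_{2,2} = 0.237531 + (0.237531 − 0.238106)/15 = 0.237493

0.2375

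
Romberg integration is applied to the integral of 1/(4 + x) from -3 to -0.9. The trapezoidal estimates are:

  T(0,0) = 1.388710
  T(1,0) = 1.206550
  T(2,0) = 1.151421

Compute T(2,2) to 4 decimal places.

Richardson extrapolation on the trapezoidal column (denominator 4−1=3):
T(1,1) = 1.206550 + (1.206550 − 1.388710)/3 = 1.145830
T(2,1) = (4·1.151421 − 1.206550) / 3 = 1.133045
T(2,2) = (16·1.133045 − 1.145830) / 15 = 1.132193

1.1322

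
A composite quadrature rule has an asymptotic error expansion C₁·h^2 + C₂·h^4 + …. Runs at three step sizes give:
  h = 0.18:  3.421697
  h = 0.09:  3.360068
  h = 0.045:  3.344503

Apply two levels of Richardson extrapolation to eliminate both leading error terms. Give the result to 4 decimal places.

First eliminate the h^2 term (factor 2^2 = 4):
  B₁ = (4·3.360068 − 3.421697)/3 = 3.339525
  B₂ = (4·3.344503 − 3.360068)/3 = 3.339315
Then eliminate the h^4 term (factor 2^4 = 16):
  (16·3.339315 − 3.339525)/15 = 3.339301

3.3393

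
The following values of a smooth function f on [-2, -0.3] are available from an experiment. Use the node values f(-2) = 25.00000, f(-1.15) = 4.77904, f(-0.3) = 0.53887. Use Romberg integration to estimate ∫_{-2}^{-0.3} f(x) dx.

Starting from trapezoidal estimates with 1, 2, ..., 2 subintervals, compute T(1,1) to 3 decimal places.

T(0,0) (trapezoid, 1 panel, h=1.7000): 21.70804
T(1,0) (trapezoid, 2 panels, h=0.8500): 14.91620
T(1,1) = 14.91620 + (14.91620 − 21.70804)/3 = 12.65225

12.652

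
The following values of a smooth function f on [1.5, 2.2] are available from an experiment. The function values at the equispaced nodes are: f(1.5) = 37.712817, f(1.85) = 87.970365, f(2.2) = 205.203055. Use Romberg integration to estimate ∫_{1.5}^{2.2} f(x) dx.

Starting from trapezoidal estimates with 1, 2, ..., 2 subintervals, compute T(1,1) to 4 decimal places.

69.3930

T(0,0) (trapezoid, 1 panel, h=0.7000): 85.020555
T(1,0) (trapezoid, 2 panels, h=0.3500): 73.299905
T(1,1) = 73.299905 + (73.299905 − 85.020555)/3 = 69.393022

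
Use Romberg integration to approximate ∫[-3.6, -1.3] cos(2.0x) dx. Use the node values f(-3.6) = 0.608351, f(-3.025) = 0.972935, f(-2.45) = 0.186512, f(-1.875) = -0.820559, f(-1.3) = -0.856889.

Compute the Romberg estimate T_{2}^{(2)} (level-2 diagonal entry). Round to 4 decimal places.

T_{0}^{(0)} (trapezoid, 1 panel, h=2.3000): -0.285819
T_{1}^{(0)} (trapezoid, 2 panels, h=1.1500): 0.071579
T_{2}^{(0)} (trapezoid, 4 panels, h=0.5750): 0.123406
T_{1}^{(1)} = 0.071579 + (0.071579 − (-0.285819))/3 = 0.190712
T_{2}^{(1)} = 0.123406 + (0.123406 − 0.071579)/3 = 0.140682
T_{2}^{(2)} = 0.140682 + (0.140682 − 0.190712)/15 = 0.137347

0.1373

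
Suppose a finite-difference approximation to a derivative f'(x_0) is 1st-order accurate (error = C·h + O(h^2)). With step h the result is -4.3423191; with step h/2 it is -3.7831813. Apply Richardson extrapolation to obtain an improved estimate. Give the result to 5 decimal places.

The leading error scales as h; refining by a factor of 2 reduces it by 2^1 = 2.
Extrapolated value = (2·A(h/2) − A(h)) / (2 − 1)
= (2·(-3.7831813) − (-4.3423191)) / 1
= -3.2240435 / 1 = -3.2240435

-3.22404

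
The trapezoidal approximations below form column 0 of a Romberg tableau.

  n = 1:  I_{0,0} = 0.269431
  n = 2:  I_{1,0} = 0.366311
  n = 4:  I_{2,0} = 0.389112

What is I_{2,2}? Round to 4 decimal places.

I_{1,1} = (4·0.366311 − 0.269431) / 3 = 0.398604
I_{2,1} = 0.389112 + (0.389112 − 0.366311)/3 = 0.396712
I_{2,2} = 0.396712 + (0.396712 − 0.398604)/15 = 0.396586

0.3966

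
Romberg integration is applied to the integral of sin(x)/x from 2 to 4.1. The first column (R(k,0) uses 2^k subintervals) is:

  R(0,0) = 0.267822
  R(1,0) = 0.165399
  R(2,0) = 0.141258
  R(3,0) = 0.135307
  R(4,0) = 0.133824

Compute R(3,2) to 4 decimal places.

Richardson extrapolation on the trapezoidal column (denominator 4−1=3):
R(2,1) = (4·0.141258 − 0.165399) / 3 = 0.133211
R(3,1) = 0.135307 + (0.135307 − 0.141258)/3 = 0.133323
R(3,2) = (16·0.133323 − 0.133211) / 15 = 0.133330

0.1333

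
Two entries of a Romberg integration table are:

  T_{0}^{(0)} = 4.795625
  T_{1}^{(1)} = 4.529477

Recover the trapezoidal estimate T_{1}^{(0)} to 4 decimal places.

From T_{1}^{(1)} = (4·T_{1}^{(0)} − T_{0}^{(0)})/3, solve for T_{1}^{(0)}:
4·T_{1}^{(0)} = 3·4.529477 + 4.795625 = 18.384056
T_{1}^{(0)} = 4.596014

4.5960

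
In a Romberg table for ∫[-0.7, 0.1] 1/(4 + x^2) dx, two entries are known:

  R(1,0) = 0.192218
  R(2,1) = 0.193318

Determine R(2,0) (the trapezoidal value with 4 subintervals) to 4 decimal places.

0.1930

From R(2,1) = (4·R(2,0) − R(1,0))/3, solve for R(2,0):
4·R(2,0) = 3·0.193318 + 0.192218 = 0.772172
R(2,0) = 0.193043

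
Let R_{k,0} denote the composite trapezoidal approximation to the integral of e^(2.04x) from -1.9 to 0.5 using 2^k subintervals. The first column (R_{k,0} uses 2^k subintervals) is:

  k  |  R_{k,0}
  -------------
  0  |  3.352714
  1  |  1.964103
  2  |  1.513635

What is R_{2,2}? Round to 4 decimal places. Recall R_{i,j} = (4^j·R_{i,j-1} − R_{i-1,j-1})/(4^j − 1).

1.3543

Richardson extrapolation on the trapezoidal column (denominator 4−1=3):
R_{1,1} = 1.964103 + (1.964103 − 3.352714)/3 = 1.501233
R_{2,1} = 1.513635 + (1.513635 − 1.964103)/3 = 1.363479
R_{2,2} = 1.363479 + (1.363479 − 1.501233)/15 = 1.354295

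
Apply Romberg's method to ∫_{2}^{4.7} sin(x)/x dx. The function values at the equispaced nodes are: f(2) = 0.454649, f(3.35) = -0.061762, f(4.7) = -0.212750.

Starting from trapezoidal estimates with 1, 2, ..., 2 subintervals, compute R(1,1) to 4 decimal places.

-0.0023

R(0,0) (trapezoid, 1 panel, h=2.7000): 0.326564
R(1,0) (trapezoid, 2 panels, h=1.3500): 0.079903
R(1,1) = 0.079903 + (0.079903 − 0.326564)/3 = -0.002317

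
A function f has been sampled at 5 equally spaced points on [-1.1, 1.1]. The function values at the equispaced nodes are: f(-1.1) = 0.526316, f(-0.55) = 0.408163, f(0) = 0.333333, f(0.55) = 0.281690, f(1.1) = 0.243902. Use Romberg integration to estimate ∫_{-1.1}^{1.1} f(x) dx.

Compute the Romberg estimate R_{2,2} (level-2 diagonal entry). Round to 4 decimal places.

0.7692

R_{0,0} (trapezoid, 1 panel, h=2.2000): 0.847240
R_{1,0} (trapezoid, 2 panels, h=1.1000): 0.790286
R_{2,0} (trapezoid, 4 panels, h=0.5500): 0.774562
R_{1,1} = 0.790286 + (0.790286 − 0.847240)/3 = 0.771301
R_{2,1} = 0.774562 + (0.774562 − 0.790286)/3 = 0.769321
R_{2,2} = 0.769321 + (0.769321 − 0.771301)/15 = 0.769189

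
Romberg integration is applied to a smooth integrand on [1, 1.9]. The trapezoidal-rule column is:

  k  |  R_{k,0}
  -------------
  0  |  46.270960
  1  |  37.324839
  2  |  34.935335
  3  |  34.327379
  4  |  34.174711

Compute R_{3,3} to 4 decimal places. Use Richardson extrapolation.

34.1238

Richardson extrapolation on the trapezoidal column (denominator 4−1=3):
R_{1,1} = 37.324839 + (37.324839 − 46.270960)/3 = 34.342799
R_{2,1} = (4·34.935335 − 37.324839) / 3 = 34.138834
R_{3,1} = 34.327379 + (34.327379 − 34.935335)/3 = 34.124727
R_{2,2} = 34.138834 + (34.138834 − 34.342799)/15 = 34.125236
R_{3,2} = 34.124727 + (34.124727 − 34.138834)/15 = 34.123787
R_{3,3} = 34.123787 + (34.123787 − 34.125236)/63 = 34.123764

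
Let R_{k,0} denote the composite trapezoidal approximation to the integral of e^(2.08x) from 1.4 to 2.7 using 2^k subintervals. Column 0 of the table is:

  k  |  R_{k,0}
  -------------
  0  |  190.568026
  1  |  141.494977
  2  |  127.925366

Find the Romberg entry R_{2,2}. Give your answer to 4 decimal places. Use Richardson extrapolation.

R_{1,1} = (4·141.494977 − 190.568026) / 3 = 125.137294
R_{2,1} = 127.925366 + (127.925366 − 141.494977)/3 = 123.402162
R_{2,2} = (16·123.402162 − 125.137294) / 15 = 123.286487

123.2865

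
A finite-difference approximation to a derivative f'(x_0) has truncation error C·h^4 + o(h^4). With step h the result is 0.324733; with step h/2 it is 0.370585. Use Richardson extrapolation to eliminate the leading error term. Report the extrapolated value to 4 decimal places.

0.3736

Extrapolated value = (16·A(h/2) − A(h)) / (16 − 1)
= (16·0.370585 − 0.324733) / 15
= 5.604627 / 15 = 0.373642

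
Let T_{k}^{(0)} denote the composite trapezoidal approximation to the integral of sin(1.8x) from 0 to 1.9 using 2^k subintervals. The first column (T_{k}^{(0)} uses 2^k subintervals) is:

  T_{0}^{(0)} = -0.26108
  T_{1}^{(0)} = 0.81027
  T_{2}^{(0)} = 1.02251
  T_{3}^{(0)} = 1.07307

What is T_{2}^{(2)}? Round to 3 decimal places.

1.088

T_{1}^{(1)} = 0.81027 + (0.81027 − (-0.26108))/3 = 1.16739
T_{2}^{(1)} = 1.02251 + (1.02251 − 0.81027)/3 = 1.09326
T_{2}^{(2)} = (16·1.09326 − 1.16739) / 15 = 1.08832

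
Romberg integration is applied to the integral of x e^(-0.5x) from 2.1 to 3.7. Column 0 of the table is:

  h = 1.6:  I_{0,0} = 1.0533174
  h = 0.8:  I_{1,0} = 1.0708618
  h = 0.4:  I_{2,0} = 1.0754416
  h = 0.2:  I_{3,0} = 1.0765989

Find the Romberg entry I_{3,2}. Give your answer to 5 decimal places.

Richardson extrapolation on the trapezoidal column (denominator 4−1=3):
I_{2,1} = 1.0754416 + (1.0754416 − 1.0708618)/3 = 1.0769682
I_{3,1} = 1.0765989 + (1.0765989 − 1.0754416)/3 = 1.0769847
I_{3,2} = 1.0769847 + (1.0769847 − 1.0769682)/15 = 1.0769858

1.07699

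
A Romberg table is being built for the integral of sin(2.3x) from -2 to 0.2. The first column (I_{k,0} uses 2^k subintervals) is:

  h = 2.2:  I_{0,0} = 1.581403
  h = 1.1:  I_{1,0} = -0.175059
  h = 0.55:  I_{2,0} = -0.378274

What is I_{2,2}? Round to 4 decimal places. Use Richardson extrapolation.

-0.4250

Richardson extrapolation on the trapezoidal column (denominator 4−1=3):
I_{1,1} = (4·(-0.175059) − 1.581403) / 3 = -0.760546
I_{2,1} = -0.378274 + (-0.378274 − (-0.175059))/3 = -0.446012
I_{2,2} = -0.446012 + (-0.446012 − (-0.760546))/15 = -0.425043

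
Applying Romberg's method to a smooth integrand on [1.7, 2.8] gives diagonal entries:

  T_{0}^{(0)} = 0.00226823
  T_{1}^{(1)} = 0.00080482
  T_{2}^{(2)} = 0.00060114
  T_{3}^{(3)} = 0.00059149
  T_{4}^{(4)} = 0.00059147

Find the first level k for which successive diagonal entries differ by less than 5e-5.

|T_{1}^{(1)} − T_{0}^{(0)}| = 0.00146341 ≥ 5e-5
|T_{2}^{(2)} − T_{1}^{(1)}| = 0.00020368 ≥ 5e-5
|T_{3}^{(3)} − T_{2}^{(2)}| = 0.00000965 < 5e-5

k = 3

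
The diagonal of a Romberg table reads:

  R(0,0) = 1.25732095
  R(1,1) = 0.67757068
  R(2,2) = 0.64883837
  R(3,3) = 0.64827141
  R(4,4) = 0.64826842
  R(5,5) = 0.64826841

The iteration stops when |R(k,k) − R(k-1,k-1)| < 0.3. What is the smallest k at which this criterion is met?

k = 2

|R(1,1) − R(0,0)| = 0.57975027 ≥ 0.3
|R(2,2) − R(1,1)| = 0.02873231 < 0.3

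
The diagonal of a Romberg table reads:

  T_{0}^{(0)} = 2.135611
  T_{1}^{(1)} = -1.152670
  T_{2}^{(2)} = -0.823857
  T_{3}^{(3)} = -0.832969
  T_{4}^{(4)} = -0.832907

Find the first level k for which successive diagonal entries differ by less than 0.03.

|T_{1}^{(1)} − T_{0}^{(0)}| = 3.288281 ≥ 0.03
|T_{2}^{(2)} − T_{1}^{(1)}| = 0.328813 ≥ 0.03
|T_{3}^{(3)} − T_{2}^{(2)}| = 0.009112 < 0.03

k = 3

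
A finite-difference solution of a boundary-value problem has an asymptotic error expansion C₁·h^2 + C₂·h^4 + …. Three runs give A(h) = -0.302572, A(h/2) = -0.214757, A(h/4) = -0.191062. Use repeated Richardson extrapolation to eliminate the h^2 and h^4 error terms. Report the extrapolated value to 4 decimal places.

-0.1830

First eliminate the h^2 term (factor 2^2 = 4):
  B₁ = (4·(-0.214757) − (-0.302572))/3 = -0.185485
  B₂ = (4·(-0.191062) − (-0.214757))/3 = -0.183164
Then eliminate the h^4 term (factor 2^4 = 16):
  (16·(-0.183164) − (-0.185485))/15 = -0.183009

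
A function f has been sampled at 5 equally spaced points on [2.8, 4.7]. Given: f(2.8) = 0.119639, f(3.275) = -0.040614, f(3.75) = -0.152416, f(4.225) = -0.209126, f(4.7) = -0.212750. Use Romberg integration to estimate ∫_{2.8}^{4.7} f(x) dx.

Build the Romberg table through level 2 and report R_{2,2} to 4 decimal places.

-0.2211

R_{0,0} (trapezoid, 1 panel, h=1.9000): -0.088455
R_{1,0} (trapezoid, 2 panels, h=0.9500): -0.189023
R_{2,0} (trapezoid, 4 panels, h=0.4750): -0.213138
R_{1,1} = -0.189023 + (-0.189023 − (-0.088455))/3 = -0.222546
R_{2,1} = -0.213138 + (-0.213138 − (-0.189023))/3 = -0.221176
R_{2,2} = -0.221176 + (-0.221176 − (-0.222546))/15 = -0.221085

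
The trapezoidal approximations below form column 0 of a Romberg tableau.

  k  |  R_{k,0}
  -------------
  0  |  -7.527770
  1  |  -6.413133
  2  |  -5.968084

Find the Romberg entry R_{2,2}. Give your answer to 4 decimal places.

-5.8049

Richardson extrapolation on the trapezoidal column (denominator 4−1=3):
R_{1,1} = -6.413133 + (-6.413133 − (-7.527770))/3 = -6.041587
R_{2,1} = (4·(-5.968084) − (-6.413133)) / 3 = -5.819734
R_{2,2} = (16·(-5.819734) − (-6.041587)) / 15 = -5.804944
(Column j=1 coincides with Simpson's rule on the same nodes.)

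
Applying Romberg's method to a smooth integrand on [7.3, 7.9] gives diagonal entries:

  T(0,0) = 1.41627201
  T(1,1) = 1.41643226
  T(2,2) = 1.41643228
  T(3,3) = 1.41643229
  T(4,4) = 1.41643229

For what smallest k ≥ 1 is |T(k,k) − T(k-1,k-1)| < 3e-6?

|T(1,1) − T(0,0)| = 0.00016025 ≥ 3e-6
|T(2,2) − T(1,1)| = 0.00000002 < 3e-6

k = 2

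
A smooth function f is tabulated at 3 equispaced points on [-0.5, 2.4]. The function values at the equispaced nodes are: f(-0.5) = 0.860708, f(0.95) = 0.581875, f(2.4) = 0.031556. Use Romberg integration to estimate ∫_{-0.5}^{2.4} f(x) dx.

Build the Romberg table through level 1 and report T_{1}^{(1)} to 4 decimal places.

T_{0}^{(0)} (trapezoid, 1 panel, h=2.9000): 1.293783
T_{1}^{(0)} (trapezoid, 2 panels, h=1.4500): 1.490610
T_{1}^{(1)} = 1.490610 + (1.490610 − 1.293783)/3 = 1.556219

1.5562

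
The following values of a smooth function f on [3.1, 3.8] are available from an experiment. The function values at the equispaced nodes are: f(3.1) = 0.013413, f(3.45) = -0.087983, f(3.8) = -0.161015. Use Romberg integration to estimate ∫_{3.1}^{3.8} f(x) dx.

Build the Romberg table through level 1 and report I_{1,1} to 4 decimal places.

-0.0583

I_{0,0} (trapezoid, 1 panel, h=0.7000): -0.051661
I_{1,0} (trapezoid, 2 panels, h=0.3500): -0.056624
I_{1,1} = -0.056624 + (-0.056624 − (-0.051661))/3 = -0.058278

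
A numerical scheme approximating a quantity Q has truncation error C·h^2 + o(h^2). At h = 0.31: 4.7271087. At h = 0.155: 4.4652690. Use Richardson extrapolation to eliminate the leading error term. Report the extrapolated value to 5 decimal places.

4.37799

The leading error scales as h^2; refining by a factor of 2 reduces it by 2^2 = 4.
Extrapolated value = (4·A(h/2) − A(h)) / (4 − 1)
= (4·4.4652690 − 4.7271087) / 3
= 13.1339673 / 3 = 4.3779891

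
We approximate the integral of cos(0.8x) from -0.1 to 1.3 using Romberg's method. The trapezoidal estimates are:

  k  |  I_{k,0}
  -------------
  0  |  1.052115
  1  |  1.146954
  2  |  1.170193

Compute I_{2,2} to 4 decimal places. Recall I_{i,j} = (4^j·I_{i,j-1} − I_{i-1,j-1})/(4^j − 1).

Richardson extrapolation on the trapezoidal column (denominator 4−1=3):
I_{1,1} = 1.146954 + (1.146954 − 1.052115)/3 = 1.178567
I_{2,1} = (4·1.170193 − 1.146954) / 3 = 1.177939
I_{2,2} = (16·1.177939 − 1.178567) / 15 = 1.177897

1.1779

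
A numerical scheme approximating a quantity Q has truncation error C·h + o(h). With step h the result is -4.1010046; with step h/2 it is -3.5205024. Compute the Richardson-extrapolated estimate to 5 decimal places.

Extrapolated value = (2·A(h/2) − A(h)) / (2 − 1)
= (2·(-3.5205024) − (-4.1010046)) / 1
= -2.9400002 / 1 = -2.9400002

-2.94000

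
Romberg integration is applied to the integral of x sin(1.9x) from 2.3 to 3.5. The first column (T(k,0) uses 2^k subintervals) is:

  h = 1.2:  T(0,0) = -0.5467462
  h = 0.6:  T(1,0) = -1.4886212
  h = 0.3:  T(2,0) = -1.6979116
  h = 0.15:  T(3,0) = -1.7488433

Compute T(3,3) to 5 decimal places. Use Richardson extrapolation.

Richardson extrapolation on the trapezoidal column (denominator 4−1=3):
T(1,1) = -1.4886212 + (-1.4886212 − (-0.5467462))/3 = -1.8025795
T(2,1) = (4·(-1.6979116) − (-1.4886212)) / 3 = -1.7676751
T(3,1) = (4·(-1.7488433) − (-1.6979116)) / 3 = -1.7658205
T(2,2) = (16·(-1.7676751) − (-1.8025795)) / 15 = -1.7653481
T(3,2) = -1.7658205 + (-1.7658205 − (-1.7676751))/15 = -1.7656969
T(3,3) = -1.7656969 + (-1.7656969 − (-1.7653481))/63 = -1.7657024

-1.76570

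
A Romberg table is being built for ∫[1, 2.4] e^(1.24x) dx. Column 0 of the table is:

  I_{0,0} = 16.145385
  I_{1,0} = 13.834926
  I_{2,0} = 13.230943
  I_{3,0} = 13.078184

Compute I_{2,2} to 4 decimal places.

13.0273

I_{1,1} = (4·13.834926 − 16.145385) / 3 = 13.064773
I_{2,1} = 13.230943 + (13.230943 − 13.834926)/3 = 13.029615
I_{2,2} = (16·13.029615 − 13.064773) / 15 = 13.027271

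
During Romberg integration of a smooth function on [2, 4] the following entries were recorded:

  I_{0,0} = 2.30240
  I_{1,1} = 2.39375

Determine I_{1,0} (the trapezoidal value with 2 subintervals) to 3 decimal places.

2.371

From I_{1,1} = (4·I_{1,0} − I_{0,0})/3, solve for I_{1,0}:
4·I_{1,0} = 3·2.39375 + 2.30240 = 9.48365
I_{1,0} = 2.37091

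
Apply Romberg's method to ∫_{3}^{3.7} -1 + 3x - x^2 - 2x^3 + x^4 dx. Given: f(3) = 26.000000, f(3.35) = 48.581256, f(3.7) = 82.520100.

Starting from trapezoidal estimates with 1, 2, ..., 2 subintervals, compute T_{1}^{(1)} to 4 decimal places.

T_{0}^{(0)} (trapezoid, 1 panel, h=0.7000): 37.982035
T_{1}^{(0)} (trapezoid, 2 panels, h=0.3500): 35.994457
T_{1}^{(1)} = 35.994457 + (35.994457 − 37.982035)/3 = 35.331931

35.3319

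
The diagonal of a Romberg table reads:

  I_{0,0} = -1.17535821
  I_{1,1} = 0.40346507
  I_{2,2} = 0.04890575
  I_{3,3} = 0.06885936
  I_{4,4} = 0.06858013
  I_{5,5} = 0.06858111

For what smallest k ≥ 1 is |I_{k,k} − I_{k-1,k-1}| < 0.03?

|I_{1,1} − I_{0,0}| = 1.57882328 ≥ 0.03
|I_{2,2} − I_{1,1}| = 0.35455932 ≥ 0.03
|I_{3,3} − I_{2,2}| = 0.01995361 < 0.03

k = 3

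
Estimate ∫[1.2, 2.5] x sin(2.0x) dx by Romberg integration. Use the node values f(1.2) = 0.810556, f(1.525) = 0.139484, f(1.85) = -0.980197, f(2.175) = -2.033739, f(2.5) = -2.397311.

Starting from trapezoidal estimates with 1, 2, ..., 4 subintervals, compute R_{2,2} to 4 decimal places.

R_{0,0} (trapezoid, 1 panel, h=1.3000): -1.031391
R_{1,0} (trapezoid, 2 panels, h=0.6500): -1.152823
R_{2,0} (trapezoid, 4 panels, h=0.3250): -1.192045
R_{1,1} = -1.152823 + (-1.152823 − (-1.031391))/3 = -1.193300
R_{2,1} = -1.192045 + (-1.192045 − (-1.152823))/3 = -1.205119
R_{2,2} = -1.205119 + (-1.205119 − (-1.193300))/15 = -1.205907

-1.2059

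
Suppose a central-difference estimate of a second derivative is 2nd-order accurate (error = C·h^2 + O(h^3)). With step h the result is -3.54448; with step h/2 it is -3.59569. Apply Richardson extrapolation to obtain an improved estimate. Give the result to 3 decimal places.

-3.613

The leading error scales as h^2; refining by a factor of 2 reduces it by 2^2 = 4.
Extrapolated value = (4·A(h/2) − A(h)) / (4 − 1)
= (4·(-3.59569) − (-3.54448)) / 3
= -10.83828 / 3 = -3.61276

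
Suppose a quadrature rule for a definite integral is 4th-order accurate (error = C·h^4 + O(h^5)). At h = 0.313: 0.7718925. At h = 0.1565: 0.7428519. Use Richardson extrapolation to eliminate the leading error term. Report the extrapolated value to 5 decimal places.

0.74092

Extrapolated value = (16·A(h/2) − A(h)) / (16 − 1)
= (16·0.7428519 − 0.7718925) / 15
= 11.1137379 / 15 = 0.7409159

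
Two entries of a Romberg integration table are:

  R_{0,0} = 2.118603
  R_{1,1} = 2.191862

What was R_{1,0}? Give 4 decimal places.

From R_{1,1} = (4·R_{1,0} − R_{0,0})/3, solve for R_{1,0}:
4·R_{1,0} = 3·2.191862 + 2.118603 = 8.694189
R_{1,0} = 2.173547

2.1735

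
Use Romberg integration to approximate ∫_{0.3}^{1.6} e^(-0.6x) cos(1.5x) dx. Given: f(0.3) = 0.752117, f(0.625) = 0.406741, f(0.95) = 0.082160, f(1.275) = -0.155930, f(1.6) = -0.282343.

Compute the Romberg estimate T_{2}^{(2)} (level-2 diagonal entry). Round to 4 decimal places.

T_{0}^{(0)} (trapezoid, 1 panel, h=1.3000): 0.305353
T_{1}^{(0)} (trapezoid, 2 panels, h=0.6500): 0.206081
T_{2}^{(0)} (trapezoid, 4 panels, h=0.3250): 0.184554
T_{1}^{(1)} = 0.206081 + (0.206081 − 0.305353)/3 = 0.172990
T_{2}^{(1)} = 0.184554 + (0.184554 − 0.206081)/3 = 0.177378
T_{2}^{(2)} = 0.177378 + (0.177378 − 0.172990)/15 = 0.177671

0.1777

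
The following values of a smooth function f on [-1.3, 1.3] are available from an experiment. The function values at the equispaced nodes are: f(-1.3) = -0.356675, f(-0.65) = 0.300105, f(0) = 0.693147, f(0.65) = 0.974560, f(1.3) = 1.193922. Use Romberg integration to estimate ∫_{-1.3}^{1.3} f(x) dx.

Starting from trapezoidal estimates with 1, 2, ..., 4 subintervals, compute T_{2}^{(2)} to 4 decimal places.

1.5880

T_{0}^{(0)} (trapezoid, 1 panel, h=2.6000): 1.088421
T_{1}^{(0)} (trapezoid, 2 panels, h=1.3000): 1.445302
T_{2}^{(0)} (trapezoid, 4 panels, h=0.6500): 1.551183
T_{1}^{(1)} = 1.445302 + (1.445302 − 1.088421)/3 = 1.564262
T_{2}^{(1)} = 1.551183 + (1.551183 − 1.445302)/3 = 1.586477
T_{2}^{(2)} = 1.586477 + (1.586477 − 1.564262)/15 = 1.587958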